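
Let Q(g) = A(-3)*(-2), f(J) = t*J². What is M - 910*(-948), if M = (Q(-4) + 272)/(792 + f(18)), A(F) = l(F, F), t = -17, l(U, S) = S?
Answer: 2034199301/2358 ≈ 8.6268e+5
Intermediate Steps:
A(F) = F
f(J) = -17*J²
Q(g) = 6 (Q(g) = -3*(-2) = 6)
M = -139/2358 (M = (6 + 272)/(792 - 17*18²) = 278/(792 - 17*324) = 278/(792 - 5508) = 278/(-4716) = 278*(-1/4716) = -139/2358 ≈ -0.058948)
M - 910*(-948) = -139/2358 - 910*(-948) = -139/2358 + 862680 = 2034199301/2358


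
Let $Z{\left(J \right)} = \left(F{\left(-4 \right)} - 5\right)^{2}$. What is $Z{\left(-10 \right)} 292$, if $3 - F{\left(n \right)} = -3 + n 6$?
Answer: $182500$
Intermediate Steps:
$F{\left(n \right)} = 6 - 6 n$ ($F{\left(n \right)} = 3 - \left(-3 + n 6\right) = 3 - \left(-3 + 6 n\right) = 6 - 6 n$)
$Z{\left(J \right)} = 625$ ($Z{\left(J \right)} = \left(\left(6 - -24\right) - 5\right)^{2} = \left(\left(6 + 24\right) - 5\right)^{2} = \left(30 - 5\right)^{2} = 25^{2} = 625$)
$Z{\left(-10 \right)} 292 = 625 \cdot 292 = 182500$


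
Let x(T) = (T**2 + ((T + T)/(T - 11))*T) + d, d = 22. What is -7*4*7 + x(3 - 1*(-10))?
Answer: 164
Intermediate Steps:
x(T) = 22 + T**2 + 2*T**2/(-11 + T) (x(T) = (T**2 + ((T + T)/(T - 11))*T) + 22 = (T**2 + ((2*T)/(-11 + T))*T) + 22 = (T**2 + (2*T/(-11 + T))*T) + 22 = (T**2 + 2*T**2/(-11 + T)) + 22 = 22 + T**2 + 2*T**2/(-11 + T))
-7*4*7 + x(3 - 1*(-10)) = -7*4*7 + (-242 + (3 - 1*(-10))**3 - 9*(3 - 1*(-10))**2 + 22*(3 - 1*(-10)))/(-11 + (3 - 1*(-10))) = -28*7 + (-242 + (3 + 10)**3 - 9*(3 + 10)**2 + 22*(3 + 10))/(-11 + (3 + 10)) = -196 + (-242 + 13**3 - 9*13**2 + 22*13)/(-11 + 13) = -196 + (-242 + 2197 - 9*169 + 286)/2 = -196 + (-242 + 2197 - 1521 + 286)/2 = -196 + (1/2)*720 = -196 + 360 = 164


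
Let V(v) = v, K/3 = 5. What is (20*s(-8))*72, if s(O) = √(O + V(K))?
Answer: 1440*√7 ≈ 3809.9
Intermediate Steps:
K = 15 (K = 3*5 = 15)
s(O) = √(15 + O) (s(O) = √(O + 15) = √(15 + O))
(20*s(-8))*72 = (20*√(15 - 8))*72 = (20*√7)*72 = 1440*√7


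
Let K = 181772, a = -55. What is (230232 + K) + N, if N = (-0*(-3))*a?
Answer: 412004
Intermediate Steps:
N = 0 (N = -0*(-3)*(-55) = -7*0*(-55) = 0*(-55) = 0)
(230232 + K) + N = (230232 + 181772) + 0 = 412004 + 0 = 412004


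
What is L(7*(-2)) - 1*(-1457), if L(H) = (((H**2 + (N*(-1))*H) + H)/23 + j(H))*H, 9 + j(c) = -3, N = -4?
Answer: 35611/23 ≈ 1548.3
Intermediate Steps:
j(c) = -12 (j(c) = -9 - 3 = -12)
L(H) = H*(-12 + H**2/23 + 5*H/23) (L(H) = (((H**2 + (-4*(-1))*H) + H)/23 - 12)*H = (((H**2 + 4*H) + H)*(1/23) - 12)*H = ((H**2 + 5*H)*(1/23) - 12)*H = ((H**2/23 + 5*H/23) - 12)*H = (-12 + H**2/23 + 5*H/23)*H = H*(-12 + H**2/23 + 5*H/23))
L(7*(-2)) - 1*(-1457) = (7*(-2))*(-276 + (7*(-2))**2 + 5*(7*(-2)))/23 - 1*(-1457) = (1/23)*(-14)*(-276 + (-14)**2 + 5*(-14)) + 1457 = (1/23)*(-14)*(-276 + 196 - 70) + 1457 = (1/23)*(-14)*(-150) + 1457 = 2100/23 + 1457 = 35611/23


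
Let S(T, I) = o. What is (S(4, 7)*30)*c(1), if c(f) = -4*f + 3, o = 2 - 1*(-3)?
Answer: -150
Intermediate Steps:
o = 5 (o = 2 + 3 = 5)
S(T, I) = 5
c(f) = 3 - 4*f
(S(4, 7)*30)*c(1) = (5*30)*(3 - 4*1) = 150*(3 - 4) = 150*(-1) = -150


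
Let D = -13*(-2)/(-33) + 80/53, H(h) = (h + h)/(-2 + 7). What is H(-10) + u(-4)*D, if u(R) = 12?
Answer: 2716/583 ≈ 4.6587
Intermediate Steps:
H(h) = 2*h/5 (H(h) = (2*h)/5 = (2*h)*(⅕) = 2*h/5)
D = 1262/1749 (D = 26*(-1/33) + 80*(1/53) = -26/33 + 80/53 = 1262/1749 ≈ 0.72155)
H(-10) + u(-4)*D = (⅖)*(-10) + 12*(1262/1749) = -4 + 5048/583 = 2716/583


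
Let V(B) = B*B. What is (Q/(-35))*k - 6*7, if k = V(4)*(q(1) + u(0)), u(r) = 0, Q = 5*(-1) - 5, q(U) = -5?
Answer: -454/7 ≈ -64.857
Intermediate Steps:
V(B) = B²
Q = -10 (Q = -5 - 5 = -10)
k = -80 (k = 4²*(-5 + 0) = 16*(-5) = -80)
(Q/(-35))*k - 6*7 = -10/(-35)*(-80) - 6*7 = -10*(-1/35)*(-80) - 42 = (2/7)*(-80) - 42 = -160/7 - 42 = -454/7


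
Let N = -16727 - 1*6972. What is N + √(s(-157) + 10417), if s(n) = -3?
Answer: -23699 + √10414 ≈ -23597.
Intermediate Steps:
N = -23699 (N = -16727 - 6972 = -23699)
N + √(s(-157) + 10417) = -23699 + √(-3 + 10417) = -23699 + √10414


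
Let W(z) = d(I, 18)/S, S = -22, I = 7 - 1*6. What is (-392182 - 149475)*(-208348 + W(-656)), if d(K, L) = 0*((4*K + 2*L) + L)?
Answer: 112853152636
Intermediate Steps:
I = 1 (I = 7 - 6 = 1)
d(K, L) = 0 (d(K, L) = 0*((2*L + 4*K) + L) = 0*(3*L + 4*K) = 0)
W(z) = 0 (W(z) = 0/(-22) = 0*(-1/22) = 0)
(-392182 - 149475)*(-208348 + W(-656)) = (-392182 - 149475)*(-208348 + 0) = -541657*(-208348) = 112853152636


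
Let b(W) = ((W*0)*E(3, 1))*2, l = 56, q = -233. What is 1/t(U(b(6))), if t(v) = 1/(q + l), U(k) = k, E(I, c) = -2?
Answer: -177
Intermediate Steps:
b(W) = 0 (b(W) = ((W*0)*(-2))*2 = (0*(-2))*2 = 0*2 = 0)
t(v) = -1/177 (t(v) = 1/(-233 + 56) = 1/(-177) = -1/177)
1/t(U(b(6))) = 1/(-1/177) = -177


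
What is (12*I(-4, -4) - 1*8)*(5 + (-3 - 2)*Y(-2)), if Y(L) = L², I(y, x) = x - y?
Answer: 120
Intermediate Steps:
(12*I(-4, -4) - 1*8)*(5 + (-3 - 2)*Y(-2)) = (12*(-4 - 1*(-4)) - 1*8)*(5 + (-3 - 2)*(-2)²) = (12*(-4 + 4) - 8)*(5 - 5*4) = (12*0 - 8)*(5 - 20) = (0 - 8)*(-15) = -8*(-15) = 120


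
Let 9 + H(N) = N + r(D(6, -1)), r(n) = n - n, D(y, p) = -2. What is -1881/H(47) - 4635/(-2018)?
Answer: -47628/1009 ≈ -47.203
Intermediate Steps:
r(n) = 0
H(N) = -9 + N (H(N) = -9 + (N + 0) = -9 + N)
-1881/H(47) - 4635/(-2018) = -1881/(-9 + 47) - 4635/(-2018) = -1881/38 - 4635*(-1/2018) = -1881*1/38 + 4635/2018 = -99/2 + 4635/2018 = -47628/1009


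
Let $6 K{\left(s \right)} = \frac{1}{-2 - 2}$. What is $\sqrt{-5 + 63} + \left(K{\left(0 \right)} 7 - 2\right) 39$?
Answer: $- \frac{715}{8} + \sqrt{58} \approx -81.759$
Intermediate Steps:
$K{\left(s \right)} = - \frac{1}{24}$ ($K{\left(s \right)} = \frac{1}{6 \left(-2 - 2\right)} = \frac{1}{6 \left(-4\right)} = \frac{1}{6} \left(- \frac{1}{4}\right) = - \frac{1}{24}$)
$\sqrt{-5 + 63} + \left(K{\left(0 \right)} 7 - 2\right) 39 = \sqrt{-5 + 63} + \left(\left(- \frac{1}{24}\right) 7 - 2\right) 39 = \sqrt{58} + \left(- \frac{7}{24} - 2\right) 39 = \sqrt{58} - \frac{715}{8} = - \frac{715}{8} + \sqrt{58}$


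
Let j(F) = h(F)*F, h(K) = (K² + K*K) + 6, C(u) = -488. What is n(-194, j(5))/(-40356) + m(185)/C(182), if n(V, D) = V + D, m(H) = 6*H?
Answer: -5604641/2461716 ≈ -2.2767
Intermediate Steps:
h(K) = 6 + 2*K² (h(K) = (K² + K²) + 6 = 2*K² + 6 = 6 + 2*K²)
j(F) = F*(6 + 2*F²) (j(F) = (6 + 2*F²)*F = F*(6 + 2*F²))
n(V, D) = D + V
n(-194, j(5))/(-40356) + m(185)/C(182) = (2*5*(3 + 5²) - 194)/(-40356) + (6*185)/(-488) = (2*5*(3 + 25) - 194)*(-1/40356) + 1110*(-1/488) = (2*5*28 - 194)*(-1/40356) - 555/244 = (280 - 194)*(-1/40356) - 555/244 = 86*(-1/40356) - 555/244 = -43/20178 - 555/244 = -5604641/2461716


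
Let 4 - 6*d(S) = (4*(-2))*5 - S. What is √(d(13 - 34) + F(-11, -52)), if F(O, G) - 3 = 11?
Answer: √642/6 ≈ 4.2230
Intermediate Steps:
F(O, G) = 14 (F(O, G) = 3 + 11 = 14)
d(S) = 22/3 + S/6 (d(S) = ⅔ - ((4*(-2))*5 - S)/6 = ⅔ - (-8*5 - S)/6 = ⅔ - (-40 - S)/6 = ⅔ + (20/3 + S/6) = 22/3 + S/6)
√(d(13 - 34) + F(-11, -52)) = √((22/3 + (13 - 34)/6) + 14) = √((22/3 + (⅙)*(-21)) + 14) = √((22/3 - 7/2) + 14) = √(23/6 + 14) = √(107/6) = √642/6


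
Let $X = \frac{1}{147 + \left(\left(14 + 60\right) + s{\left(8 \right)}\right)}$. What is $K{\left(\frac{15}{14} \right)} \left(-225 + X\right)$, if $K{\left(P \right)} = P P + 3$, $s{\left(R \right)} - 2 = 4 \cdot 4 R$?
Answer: $- \frac{1528711}{1638} \approx -933.28$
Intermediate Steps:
$s{\left(R \right)} = 2 + 16 R$ ($s{\left(R \right)} = 2 + 4 \cdot 4 R = 2 + 16 R$)
$K{\left(P \right)} = 3 + P^{2}$ ($K{\left(P \right)} = P^{2} + 3 = 3 + P^{2}$)
$X = \frac{1}{351}$ ($X = \frac{1}{147 + \left(\left(14 + 60\right) + \left(2 + 16 \cdot 8\right)\right)} = \frac{1}{147 + \left(74 + \left(2 + 128\right)\right)} = \frac{1}{147 + \left(74 + 130\right)} = \frac{1}{147 + 204} = \frac{1}{351} \approx 0.002849$)
$K{\left(\frac{15}{14} \right)} \left(-225 + X\right) = \left(3 + \left(\frac{15}{14}\right)^{2}\right) \left(-225 + \frac{1}{351}\right) = \left(3 + \left(15 \cdot \frac{1}{14}\right)^{2}\right) \left(- \frac{78974}{351}\right) = \left(3 + \left(\frac{15}{14}\right)^{2}\right) \left(- \frac{78974}{351}\right) = \left(3 + \frac{225}{196}\right) \left(- \frac{78974}{351}\right) = \frac{813}{196} \left(- \frac{78974}{351}\right) = - \frac{1528711}{1638}$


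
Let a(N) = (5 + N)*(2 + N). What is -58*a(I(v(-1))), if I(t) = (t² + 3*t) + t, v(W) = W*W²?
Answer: 116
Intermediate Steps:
v(W) = W³
I(t) = t² + 4*t
a(N) = (2 + N)*(5 + N)
-58*a(I(v(-1))) = -58*(10 + ((-1)³*(4 + (-1)³))² + 7*((-1)³*(4 + (-1)³))) = -58*(10 + (-(4 - 1))² + 7*(-(4 - 1))) = -58*(10 + (-1*3)² + 7*(-1*3)) = -58*(10 + (-3)² + 7*(-3)) = -58*(10 + 9 - 21) = -58*(-2) = 116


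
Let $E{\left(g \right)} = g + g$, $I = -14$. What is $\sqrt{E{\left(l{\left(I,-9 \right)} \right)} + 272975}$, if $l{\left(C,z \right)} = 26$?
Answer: $\sqrt{273027} \approx 522.52$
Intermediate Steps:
$E{\left(g \right)} = 2 g$
$\sqrt{E{\left(l{\left(I,-9 \right)} \right)} + 272975} = \sqrt{2 \cdot 26 + 272975} = \sqrt{52 + 272975} = \sqrt{273027}$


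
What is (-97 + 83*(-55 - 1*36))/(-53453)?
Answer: 7650/53453 ≈ 0.14312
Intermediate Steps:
(-97 + 83*(-55 - 1*36))/(-53453) = (-97 + 83*(-55 - 36))*(-1/53453) = (-97 + 83*(-91))*(-1/53453) = (-97 - 7553)*(-1/53453) = -7650*(-1/53453) = 7650/53453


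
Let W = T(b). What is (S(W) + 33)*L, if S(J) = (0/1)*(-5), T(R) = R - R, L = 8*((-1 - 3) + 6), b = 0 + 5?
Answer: 528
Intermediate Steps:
b = 5
L = 16 (L = 8*(-4 + 6) = 8*2 = 16)
T(R) = 0
W = 0
S(J) = 0 (S(J) = (0*1)*(-5) = 0*(-5) = 0)
(S(W) + 33)*L = (0 + 33)*16 = 33*16 = 528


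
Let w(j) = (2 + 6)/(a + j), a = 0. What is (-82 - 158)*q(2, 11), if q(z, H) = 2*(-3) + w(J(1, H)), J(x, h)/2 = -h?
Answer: 16800/11 ≈ 1527.3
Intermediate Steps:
J(x, h) = -2*h (J(x, h) = 2*(-h) = -2*h)
w(j) = 8/j (w(j) = (2 + 6)/(0 + j) = 8/j)
q(z, H) = -6 - 4/H (q(z, H) = 2*(-3) + 8/((-2*H)) = -6 + 8*(-1/(2*H)) = -6 - 4/H)
(-82 - 158)*q(2, 11) = (-82 - 158)*(-6 - 4/11) = -240*(-6 - 4*1/11) = -240*(-6 - 4/11) = -240*(-70/11) = 16800/11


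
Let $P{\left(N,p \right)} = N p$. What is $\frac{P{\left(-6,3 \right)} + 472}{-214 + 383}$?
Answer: $\frac{454}{169} \approx 2.6864$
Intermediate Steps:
$\frac{P{\left(-6,3 \right)} + 472}{-214 + 383} = \frac{\left(-6\right) 3 + 472}{-214 + 383} = \frac{-18 + 472}{169} = 454 \cdot \frac{1}{169} = \frac{454}{169}$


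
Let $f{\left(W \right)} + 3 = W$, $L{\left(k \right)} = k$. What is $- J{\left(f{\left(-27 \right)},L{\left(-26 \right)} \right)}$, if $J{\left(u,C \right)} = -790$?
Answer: $790$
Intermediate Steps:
$f{\left(W \right)} = -3 + W$
$- J{\left(f{\left(-27 \right)},L{\left(-26 \right)} \right)} = \left(-1\right) \left(-790\right) = 790$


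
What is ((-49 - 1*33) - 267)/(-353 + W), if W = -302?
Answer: 349/655 ≈ 0.53282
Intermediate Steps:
((-49 - 1*33) - 267)/(-353 + W) = ((-49 - 1*33) - 267)/(-353 - 302) = ((-49 - 33) - 267)/(-655) = (-82 - 267)*(-1/655) = -349*(-1/655) = 349/655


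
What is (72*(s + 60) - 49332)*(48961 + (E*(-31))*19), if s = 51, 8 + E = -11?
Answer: -2486683680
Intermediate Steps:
E = -19 (E = -8 - 11 = -19)
(72*(s + 60) - 49332)*(48961 + (E*(-31))*19) = (72*(51 + 60) - 49332)*(48961 - 19*(-31)*19) = (72*111 - 49332)*(48961 + 589*19) = (7992 - 49332)*(48961 + 11191) = -41340*60152 = -2486683680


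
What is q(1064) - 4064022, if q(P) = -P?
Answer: -4065086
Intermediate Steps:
q(1064) - 4064022 = -1*1064 - 4064022 = -1064 - 4064022 = -4065086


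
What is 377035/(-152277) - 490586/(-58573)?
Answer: 52620893267/8919320721 ≈ 5.8997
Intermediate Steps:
377035/(-152277) - 490586/(-58573) = 377035*(-1/152277) - 490586*(-1/58573) = -377035/152277 + 490586/58573 = 52620893267/8919320721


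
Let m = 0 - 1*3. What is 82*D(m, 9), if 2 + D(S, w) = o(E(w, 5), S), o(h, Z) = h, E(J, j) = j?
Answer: 246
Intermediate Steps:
m = -3 (m = 0 - 3 = -3)
D(S, w) = 3 (D(S, w) = -2 + 5 = 3)
82*D(m, 9) = 82*3 = 246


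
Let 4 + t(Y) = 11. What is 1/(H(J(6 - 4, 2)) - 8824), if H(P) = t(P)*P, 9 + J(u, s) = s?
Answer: -1/8873 ≈ -0.00011270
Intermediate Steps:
J(u, s) = -9 + s
t(Y) = 7 (t(Y) = -4 + 11 = 7)
H(P) = 7*P
1/(H(J(6 - 4, 2)) - 8824) = 1/(7*(-9 + 2) - 8824) = 1/(7*(-7) - 8824) = 1/(-49 - 8824) = 1/(-8873) = -1/8873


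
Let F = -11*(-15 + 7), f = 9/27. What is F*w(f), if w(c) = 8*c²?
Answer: 704/9 ≈ 78.222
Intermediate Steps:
f = ⅓ (f = 9*(1/27) = ⅓ ≈ 0.33333)
F = 88 (F = -11*(-8) = 88)
F*w(f) = 88*(8*(⅓)²) = 88*(8*(⅑)) = 88*(8/9) = 704/9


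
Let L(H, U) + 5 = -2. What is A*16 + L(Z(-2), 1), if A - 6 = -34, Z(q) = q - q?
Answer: -455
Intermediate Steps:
Z(q) = 0
L(H, U) = -7 (L(H, U) = -5 - 2 = -7)
A = -28 (A = 6 - 34 = -28)
A*16 + L(Z(-2), 1) = -28*16 - 7 = -448 - 7 = -455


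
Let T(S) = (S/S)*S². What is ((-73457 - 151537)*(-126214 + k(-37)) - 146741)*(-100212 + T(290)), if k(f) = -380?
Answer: -458913966413840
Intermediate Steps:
T(S) = S² (T(S) = 1*S² = S²)
((-73457 - 151537)*(-126214 + k(-37)) - 146741)*(-100212 + T(290)) = ((-73457 - 151537)*(-126214 - 380) - 146741)*(-100212 + 290²) = (-224994*(-126594) - 146741)*(-100212 + 84100) = (28482890436 - 146741)*(-16112) = 28482743695*(-16112) = -458913966413840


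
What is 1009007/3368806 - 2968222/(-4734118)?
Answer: 7388061141879/7974162561554 ≈ 0.92650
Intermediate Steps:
1009007/3368806 - 2968222/(-4734118) = 1009007*(1/3368806) - 2968222*(-1/4734118) = 1009007/3368806 + 1484111/2367059 = 7388061141879/7974162561554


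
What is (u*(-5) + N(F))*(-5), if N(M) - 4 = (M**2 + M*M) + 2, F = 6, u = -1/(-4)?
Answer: -1535/4 ≈ -383.75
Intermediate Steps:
u = 1/4 (u = -1*(-1/4) = 1/4 ≈ 0.25000)
N(M) = 6 + 2*M**2 (N(M) = 4 + ((M**2 + M*M) + 2) = 4 + ((M**2 + M**2) + 2) = 4 + (2*M**2 + 2) = 4 + (2 + 2*M**2) = 6 + 2*M**2)
(u*(-5) + N(F))*(-5) = ((1/4)*(-5) + (6 + 2*6**2))*(-5) = (-5/4 + (6 + 2*36))*(-5) = (-5/4 + (6 + 72))*(-5) = (-5/4 + 78)*(-5) = (307/4)*(-5) = -1535/4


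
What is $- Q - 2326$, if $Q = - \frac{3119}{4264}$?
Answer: $- \frac{9914945}{4264} \approx -2325.3$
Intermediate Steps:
$Q = - \frac{3119}{4264}$ ($Q = \left(-3119\right) \frac{1}{4264} = - \frac{3119}{4264} \approx -0.73147$)
$- Q - 2326 = \left(-1\right) \left(- \frac{3119}{4264}\right) - 2326 = \frac{3119}{4264} - 2326 = - \frac{9914945}{4264}$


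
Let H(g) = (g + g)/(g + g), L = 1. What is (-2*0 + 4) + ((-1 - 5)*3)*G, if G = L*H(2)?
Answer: -14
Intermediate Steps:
H(g) = 1 (H(g) = (2*g)/((2*g)) = (2*g)*(1/(2*g)) = 1)
G = 1 (G = 1*1 = 1)
(-2*0 + 4) + ((-1 - 5)*3)*G = (-2*0 + 4) + ((-1 - 5)*3)*1 = (0 + 4) - 6*3*1 = 4 - 18*1 = 4 - 18 = -14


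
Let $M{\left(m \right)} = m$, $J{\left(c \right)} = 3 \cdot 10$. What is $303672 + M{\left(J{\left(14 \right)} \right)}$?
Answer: $303702$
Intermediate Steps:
$J{\left(c \right)} = 30$
$303672 + M{\left(J{\left(14 \right)} \right)} = 303672 + 30 = 303702$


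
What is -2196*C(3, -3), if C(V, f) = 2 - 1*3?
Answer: 2196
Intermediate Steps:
C(V, f) = -1 (C(V, f) = 2 - 3 = -1)
-2196*C(3, -3) = -2196*(-1) = 2196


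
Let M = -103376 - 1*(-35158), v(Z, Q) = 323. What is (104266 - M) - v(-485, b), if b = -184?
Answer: 172161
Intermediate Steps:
M = -68218 (M = -103376 + 35158 = -68218)
(104266 - M) - v(-485, b) = (104266 - 1*(-68218)) - 1*323 = (104266 + 68218) - 323 = 172484 - 323 = 172161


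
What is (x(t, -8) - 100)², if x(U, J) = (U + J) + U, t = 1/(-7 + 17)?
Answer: 290521/25 ≈ 11621.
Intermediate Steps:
t = ⅒ (t = 1/10 = ⅒ ≈ 0.10000)
x(U, J) = J + 2*U (x(U, J) = (J + U) + U = J + 2*U)
(x(t, -8) - 100)² = ((-8 + 2*(⅒)) - 100)² = ((-8 + ⅕) - 100)² = (-39/5 - 100)² = (-539/5)² = 290521/25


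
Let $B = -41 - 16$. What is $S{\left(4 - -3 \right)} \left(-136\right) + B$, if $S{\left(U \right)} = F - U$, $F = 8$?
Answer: $-193$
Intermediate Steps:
$S{\left(U \right)} = 8 - U$
$B = -57$
$S{\left(4 - -3 \right)} \left(-136\right) + B = \left(8 - \left(4 - -3\right)\right) \left(-136\right) - 57 = \left(8 - \left(4 + 3\right)\right) \left(-136\right) - 57 = \left(8 - 7\right) \left(-136\right) - 57 = 1 \left(-136\right) - 57 = -136 - 57 = -193$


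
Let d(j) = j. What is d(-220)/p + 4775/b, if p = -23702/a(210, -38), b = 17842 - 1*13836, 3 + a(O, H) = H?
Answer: 38521465/47475106 ≈ 0.81140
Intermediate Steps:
a(O, H) = -3 + H
b = 4006 (b = 17842 - 13836 = 4006)
p = 23702/41 (p = -23702/(-3 - 38) = -23702/(-41) = -23702*(-1/41) = 23702/41 ≈ 578.10)
d(-220)/p + 4775/b = -220/23702/41 + 4775/4006 = -220*41/23702 + 4775*(1/4006) = -4510/11851 + 4775/4006 = 38521465/47475106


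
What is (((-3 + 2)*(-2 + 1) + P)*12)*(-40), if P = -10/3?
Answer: 1120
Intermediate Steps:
P = -10/3 (P = -10*⅓ = -10/3 ≈ -3.3333)
(((-3 + 2)*(-2 + 1) + P)*12)*(-40) = (((-3 + 2)*(-2 + 1) - 10/3)*12)*(-40) = ((-1*(-1) - 10/3)*12)*(-40) = ((1 - 10/3)*12)*(-40) = -7/3*12*(-40) = -28*(-40) = 1120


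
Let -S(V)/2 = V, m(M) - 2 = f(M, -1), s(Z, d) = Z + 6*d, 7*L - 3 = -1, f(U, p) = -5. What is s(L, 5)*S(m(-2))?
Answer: 1272/7 ≈ 181.71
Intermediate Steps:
L = 2/7 (L = 3/7 + (⅐)*(-1) = 3/7 - ⅐ = 2/7 ≈ 0.28571)
m(M) = -3 (m(M) = 2 - 5 = -3)
S(V) = -2*V
s(L, 5)*S(m(-2)) = (2/7 + 6*5)*(-2*(-3)) = (2/7 + 30)*6 = (212/7)*6 = 1272/7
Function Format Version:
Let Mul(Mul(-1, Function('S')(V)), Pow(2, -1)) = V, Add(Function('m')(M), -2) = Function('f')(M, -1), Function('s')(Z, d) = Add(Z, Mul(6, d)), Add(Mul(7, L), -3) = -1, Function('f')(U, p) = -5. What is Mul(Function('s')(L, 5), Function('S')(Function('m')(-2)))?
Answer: Rational(1272, 7) ≈ 181.71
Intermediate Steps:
L = Rational(2, 7) (L = Add(Rational(3, 7), Mul(Rational(1, 7), -1)) = Add(Rational(3, 7), Rational(-1, 7)) = Rational(2, 7) ≈ 0.28571)
Function('m')(M) = -3 (Function('m')(M) = Add(2, -5) = -3)
Function('S')(V) = Mul(-2, V)
Mul(Function('s')(L, 5), Function('S')(Function('m')(-2))) = Mul(Add(Rational(2, 7), Mul(6, 5)), Mul(-2, -3)) = Mul(Add(Rational(2, 7), 30), 6) = Mul(Rational(212, 7), 6) = Rational(1272, 7)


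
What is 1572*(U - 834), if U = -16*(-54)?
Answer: 47160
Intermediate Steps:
U = 864
1572*(U - 834) = 1572*(864 - 834) = 1572*30 = 47160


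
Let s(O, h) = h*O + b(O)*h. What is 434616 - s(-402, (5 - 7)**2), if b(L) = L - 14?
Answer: 437888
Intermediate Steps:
b(L) = -14 + L
s(O, h) = O*h + h*(-14 + O) (s(O, h) = h*O + (-14 + O)*h = O*h + h*(-14 + O))
434616 - s(-402, (5 - 7)**2) = 434616 - 2*(5 - 7)**2*(-7 - 402) = 434616 - 2*(-2)**2*(-409) = 434616 - 2*4*(-409) = 434616 - 1*(-3272) = 434616 + 3272 = 437888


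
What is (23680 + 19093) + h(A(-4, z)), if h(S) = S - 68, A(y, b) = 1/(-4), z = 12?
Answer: 170819/4 ≈ 42705.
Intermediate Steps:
A(y, b) = -1/4
h(S) = -68 + S
(23680 + 19093) + h(A(-4, z)) = (23680 + 19093) + (-68 - 1/4) = 42773 - 273/4 = 170819/4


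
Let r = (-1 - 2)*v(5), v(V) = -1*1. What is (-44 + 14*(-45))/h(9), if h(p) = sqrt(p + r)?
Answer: -337*sqrt(3)/3 ≈ -194.57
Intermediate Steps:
v(V) = -1
r = 3 (r = (-1 - 2)*(-1) = -3*(-1) = 3)
h(p) = sqrt(3 + p) (h(p) = sqrt(p + 3) = sqrt(3 + p))
(-44 + 14*(-45))/h(9) = (-44 + 14*(-45))/(sqrt(3 + 9)) = (-44 - 630)/(sqrt(12)) = -674*sqrt(3)/6 = -337*sqrt(3)/3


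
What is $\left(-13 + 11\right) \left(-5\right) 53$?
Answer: $530$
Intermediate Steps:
$\left(-13 + 11\right) \left(-5\right) 53 = \left(-2\right) \left(-5\right) 53 = 10 \cdot 53 = 530$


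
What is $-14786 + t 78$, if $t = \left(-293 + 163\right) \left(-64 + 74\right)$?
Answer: $-116186$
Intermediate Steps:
$t = -1300$ ($t = \left(-130\right) 10 = -1300$)
$-14786 + t 78 = -14786 - 101400 = -116186$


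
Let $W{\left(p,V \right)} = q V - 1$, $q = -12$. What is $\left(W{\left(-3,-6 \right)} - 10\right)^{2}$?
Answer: $3721$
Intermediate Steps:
$W{\left(p,V \right)} = -1 - 12 V$ ($W{\left(p,V \right)} = - 12 V - 1 = -1 - 12 V$)
$\left(W{\left(-3,-6 \right)} - 10\right)^{2} = \left(\left(-1 - -72\right) - 10\right)^{2} = \left(\left(-1 + 72\right) - 10\right)^{2} = \left(71 - 10\right)^{2} = 61^{2} = 3721$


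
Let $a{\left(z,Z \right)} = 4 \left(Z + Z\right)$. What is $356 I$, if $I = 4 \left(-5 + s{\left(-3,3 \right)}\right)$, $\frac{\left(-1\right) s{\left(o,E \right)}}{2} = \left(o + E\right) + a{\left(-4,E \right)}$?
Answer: $-75472$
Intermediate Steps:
$a{\left(z,Z \right)} = 8 Z$ ($a{\left(z,Z \right)} = 4 \cdot 2 Z = 8 Z$)
$s{\left(o,E \right)} = - 18 E - 2 o$ ($s{\left(o,E \right)} = - 2 \left(\left(o + E\right) + 8 E\right) = - 2 \left(\left(E + o\right) + 8 E\right) = - 2 \left(o + 9 E\right) = - 18 E - 2 o$)
$I = -212$ ($I = 4 \left(-5 - 48\right) = 4 \left(-53\right) = -212$)
$356 I = 356 \left(-212\right) = -75472$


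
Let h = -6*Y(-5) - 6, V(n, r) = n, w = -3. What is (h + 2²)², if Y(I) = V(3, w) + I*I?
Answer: 28900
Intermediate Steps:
Y(I) = 3 + I² (Y(I) = 3 + I*I = 3 + I²)
h = -174 (h = -6*(3 + (-5)²) - 6 = -6*(3 + 25) - 6 = -6*28 - 6 = -168 - 6 = -174)
(h + 2²)² = (-174 + 2²)² = (-174 + 4)² = (-170)² = 28900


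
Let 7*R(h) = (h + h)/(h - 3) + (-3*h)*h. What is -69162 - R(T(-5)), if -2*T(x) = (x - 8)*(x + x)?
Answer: -2289953/34 ≈ -67352.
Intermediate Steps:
T(x) = -x*(-8 + x) (T(x) = -(x - 8)*(x + x)/2 = -(-8 + x)*2*x/2 = -x*(-8 + x))
R(h) = -3*h**2/7 + 2*h/(7*(-3 + h)) (R(h) = ((h + h)/(h - 3) + (-3*h)*h)/7 = ((2*h)/(-3 + h) - 3*h**2)/7 = (2*h/(-3 + h) - 3*h**2)/7 = (-3*h**2 + 2*h/(-3 + h))/7 = -3*h**2/7 + 2*h/(7*(-3 + h)))
-69162 - R(T(-5)) = -69162 - (-5*(8 - 1*(-5)))*(2 - 3*25*(8 - 1*(-5))**2 + 9*(-5*(8 - 1*(-5))))/(7*(-3 - 5*(8 - 1*(-5)))) = -69162 - (-5*(8 + 5))*(2 - 3*25*(8 + 5)**2 + 9*(-5*(8 + 5)))/(7*(-3 - 5*(8 + 5))) = -69162 - (-5*13)*(2 - 3*(-5*13)**2 + 9*(-5*13))/(7*(-3 - 5*13)) = -69162 - (-65)*(2 - 3*(-65)**2 + 9*(-65))/(7*(-3 - 65)) = -69162 - (-65)*(2 - 3*4225 - 585)/(7*(-68)) = -69162 - (-65)*(-1)*(2 - 12675 - 585)/(7*68) = -69162 - (-65)*(-1)*(-13258)/(7*68) = -69162 - 1*(-61555/34) = -69162 + 61555/34 = -2289953/34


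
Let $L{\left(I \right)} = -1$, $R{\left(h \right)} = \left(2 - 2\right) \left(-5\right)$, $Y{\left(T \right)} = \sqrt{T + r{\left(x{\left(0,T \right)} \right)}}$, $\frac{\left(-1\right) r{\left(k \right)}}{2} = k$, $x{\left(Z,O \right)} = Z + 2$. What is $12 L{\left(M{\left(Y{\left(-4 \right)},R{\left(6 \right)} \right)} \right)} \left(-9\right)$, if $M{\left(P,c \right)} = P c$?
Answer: $108$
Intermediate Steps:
$x{\left(Z,O \right)} = 2 + Z$
$r{\left(k \right)} = - 2 k$
$Y{\left(T \right)} = \sqrt{-4 + T}$ ($Y{\left(T \right)} = \sqrt{T - 2 \left(2 + 0\right)} = \sqrt{T - 4} = \sqrt{-4 + T}$)
$R{\left(h \right)} = 0$ ($R{\left(h \right)} = 0 \left(-5\right) = 0$)
$12 L{\left(M{\left(Y{\left(-4 \right)},R{\left(6 \right)} \right)} \right)} \left(-9\right) = 12 \left(-1\right) \left(-9\right) = \left(-12\right) \left(-9\right) = 108$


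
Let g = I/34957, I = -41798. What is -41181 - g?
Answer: -1439522419/34957 ≈ -41180.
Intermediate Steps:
g = -41798/34957 ≈ -1.1957
-41181 - g = -41181 - 1*(-41798/34957) = -41181 + 41798/34957 = -1439522419/34957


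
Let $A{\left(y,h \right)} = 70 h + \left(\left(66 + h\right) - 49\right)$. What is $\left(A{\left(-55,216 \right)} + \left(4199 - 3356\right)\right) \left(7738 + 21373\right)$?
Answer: $471481756$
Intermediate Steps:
$A{\left(y,h \right)} = 17 + 71 h$ ($A{\left(y,h \right)} = 70 h + \left(17 + h\right) = 17 + 71 h$)
$\left(A{\left(-55,216 \right)} + \left(4199 - 3356\right)\right) \left(7738 + 21373\right) = \left(\left(17 + 71 \cdot 216\right) + \left(4199 - 3356\right)\right) \left(7738 + 21373\right) = \left(\left(17 + 15336\right) + \left(4199 - 3356\right)\right) 29111 = \left(15353 + 843\right) 29111 = 16196 \cdot 29111 = 471481756$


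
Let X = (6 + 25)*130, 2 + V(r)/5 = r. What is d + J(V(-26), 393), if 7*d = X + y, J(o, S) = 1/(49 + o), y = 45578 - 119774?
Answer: -912159/91 ≈ -10024.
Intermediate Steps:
y = -74196
V(r) = -10 + 5*r
X = 4030 (X = 31*130 = 4030)
d = -70166/7 (d = (4030 - 74196)/7 = (⅐)*(-70166) = -70166/7 ≈ -10024.)
d + J(V(-26), 393) = -70166/7 + 1/(49 + (-10 + 5*(-26))) = -70166/7 + 1/(49 + (-10 - 130)) = -70166/7 + 1/(49 - 140) = -70166/7 + 1/(-91) = -70166/7 - 1/91 = -912159/91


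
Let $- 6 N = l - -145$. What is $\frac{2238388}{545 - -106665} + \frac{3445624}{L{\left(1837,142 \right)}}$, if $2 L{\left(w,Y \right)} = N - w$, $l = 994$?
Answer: $- \frac{2202821576006}{651890405} \approx -3379.1$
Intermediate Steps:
$N = - \frac{1139}{6}$ ($N = - \frac{994 - -145}{6} = - \frac{994 + 145}{6} = \left(- \frac{1}{6}\right) 1139 = - \frac{1139}{6} \approx -189.83$)
$L{\left(w,Y \right)} = - \frac{1139}{12} - \frac{w}{2}$ ($L{\left(w,Y \right)} = \frac{- \frac{1139}{6} - w}{2} = - \frac{1139}{12} - \frac{w}{2}$)
$\frac{2238388}{545 - -106665} + \frac{3445624}{L{\left(1837,142 \right)}} = \frac{2238388}{545 - -106665} + \frac{3445624}{- \frac{1139}{12} - \frac{1837}{2}} = \frac{2238388}{545 + 106665} + \frac{3445624}{- \frac{1139}{12} - \frac{1837}{2}} = \frac{2238388}{107210} + \frac{3445624}{- \frac{12161}{12}} = 2238388 \cdot \frac{1}{107210} + 3445624 \left(- \frac{12}{12161}\right) = \frac{1119194}{53605} - \frac{41347488}{12161} = - \frac{2202821576006}{651890405}$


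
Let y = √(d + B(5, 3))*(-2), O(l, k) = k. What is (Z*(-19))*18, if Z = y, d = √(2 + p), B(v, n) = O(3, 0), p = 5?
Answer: 684*7^(¼) ≈ 1112.6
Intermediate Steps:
B(v, n) = 0
d = √7 (d = √(2 + 5) = √7 ≈ 2.6458)
y = -2*7^(¼) (y = √(√7 + 0)*(-2) = √(√7)*(-2) = 7^(¼)*(-2) = -2*7^(¼) ≈ -3.2532)
Z = -2*7^(¼) ≈ -3.2532
(Z*(-19))*18 = (-2*7^(¼)*(-19))*18 = (38*7^(¼))*18 = 684*7^(¼)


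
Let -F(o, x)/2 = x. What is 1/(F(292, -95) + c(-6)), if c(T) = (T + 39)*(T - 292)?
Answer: -1/9644 ≈ -0.00010369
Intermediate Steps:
F(o, x) = -2*x
c(T) = (-292 + T)*(39 + T) (c(T) = (39 + T)*(-292 + T) = (-292 + T)*(39 + T))
1/(F(292, -95) + c(-6)) = 1/(-2*(-95) + (-11388 + (-6)² - 253*(-6))) = 1/(190 + (-11388 + 36 + 1518)) = 1/(190 - 9834) = 1/(-9644) = -1/9644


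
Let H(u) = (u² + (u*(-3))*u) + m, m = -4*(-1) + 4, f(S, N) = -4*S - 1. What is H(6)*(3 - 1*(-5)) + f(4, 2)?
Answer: -529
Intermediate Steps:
f(S, N) = -1 - 4*S
m = 8 (m = 4 + 4 = 8)
H(u) = 8 - 2*u² (H(u) = (u² + (u*(-3))*u) + 8 = (u² + (-3*u)*u) + 8 = (u² - 3*u²) + 8 = -2*u² + 8 = 8 - 2*u²)
H(6)*(3 - 1*(-5)) + f(4, 2) = (8 - 2*6²)*(3 - 1*(-5)) + (-1 - 4*4) = (8 - 2*36)*(3 + 5) + (-1 - 16) = (8 - 72)*8 - 17 = -64*8 - 17 = -512 - 17 = -529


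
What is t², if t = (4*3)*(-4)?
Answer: 2304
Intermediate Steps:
t = -48 (t = 12*(-4) = -48)
t² = (-48)² = 2304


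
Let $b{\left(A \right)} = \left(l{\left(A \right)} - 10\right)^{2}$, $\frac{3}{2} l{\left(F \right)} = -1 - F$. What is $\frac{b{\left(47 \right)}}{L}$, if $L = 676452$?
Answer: $\frac{21}{8053} \approx 0.0026077$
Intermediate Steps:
$l{\left(F \right)} = - \frac{2}{3} - \frac{2 F}{3}$ ($l{\left(F \right)} = \frac{2 \left(-1 - F\right)}{3} = - \frac{2}{3} - \frac{2 F}{3}$)
$b{\left(A \right)} = \left(- \frac{32}{3} - \frac{2 A}{3}\right)^{2}$ ($b{\left(A \right)} = \left(\left(- \frac{2}{3} - \frac{2 A}{3}\right) - 10\right)^{2} = \left(- \frac{32}{3} - \frac{2 A}{3}\right)^{2}$)
$\frac{b{\left(47 \right)}}{L} = \frac{\frac{4}{9} \left(16 + 47\right)^{2}}{676452} = \frac{4 \cdot 63^{2}}{9} \cdot \frac{1}{676452} = \frac{4}{9} \cdot 3969 \cdot \frac{1}{676452} = 1764 \cdot \frac{1}{676452} = \frac{21}{8053}$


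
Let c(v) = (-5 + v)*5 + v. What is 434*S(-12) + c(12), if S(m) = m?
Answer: -5161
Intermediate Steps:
c(v) = -25 + 6*v (c(v) = (-25 + 5*v) + v = -25 + 6*v)
434*S(-12) + c(12) = 434*(-12) + (-25 + 6*12) = -5208 + (-25 + 72) = -5208 + 47 = -5161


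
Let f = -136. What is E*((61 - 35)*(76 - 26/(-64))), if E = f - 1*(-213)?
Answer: 2447445/16 ≈ 1.5297e+5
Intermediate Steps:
E = 77 (E = -136 - 1*(-213) = -136 + 213 = 77)
E*((61 - 35)*(76 - 26/(-64))) = 77*((61 - 35)*(76 - 26/(-64))) = 77*(26*(76 - 26*(-1/64))) = 77*(26*(76 + 13/32)) = 77*(26*(2445/32)) = 77*(31785/16) = 2447445/16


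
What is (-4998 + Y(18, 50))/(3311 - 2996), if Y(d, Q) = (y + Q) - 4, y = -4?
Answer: -236/15 ≈ -15.733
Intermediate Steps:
Y(d, Q) = -8 + Q (Y(d, Q) = (-4 + Q) - 4 = -8 + Q)
(-4998 + Y(18, 50))/(3311 - 2996) = (-4998 + (-8 + 50))/(3311 - 2996) = (-4998 + 42)/315 = -4956*1/315 = -236/15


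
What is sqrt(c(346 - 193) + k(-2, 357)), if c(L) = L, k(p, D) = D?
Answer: sqrt(510) ≈ 22.583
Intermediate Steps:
sqrt(c(346 - 193) + k(-2, 357)) = sqrt((346 - 193) + 357) = sqrt(153 + 357) = sqrt(510)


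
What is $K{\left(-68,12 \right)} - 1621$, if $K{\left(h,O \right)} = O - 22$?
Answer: $-1631$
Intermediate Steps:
$K{\left(h,O \right)} = -22 + O$
$K{\left(-68,12 \right)} - 1621 = \left(-22 + 12\right) - 1621 = -10 - 1621 = -1631$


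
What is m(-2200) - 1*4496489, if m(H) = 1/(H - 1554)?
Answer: -16879819707/3754 ≈ -4.4965e+6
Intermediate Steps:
m(H) = 1/(-1554 + H)
m(-2200) - 1*4496489 = 1/(-1554 - 2200) - 1*4496489 = 1/(-3754) - 4496489 = -1/3754 - 4496489 = -16879819707/3754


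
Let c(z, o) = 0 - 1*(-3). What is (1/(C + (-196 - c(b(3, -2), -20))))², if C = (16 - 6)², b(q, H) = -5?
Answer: 1/9801 ≈ 0.00010203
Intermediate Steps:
c(z, o) = 3 (c(z, o) = 0 + 3 = 3)
C = 100 (C = 10² = 100)
(1/(C + (-196 - c(b(3, -2), -20))))² = (1/(100 + (-196 - 1*3)))² = (1/(100 + (-196 - 3)))² = (1/(100 - 199))² = (1/(-99))² = (-1/99)² = 1/9801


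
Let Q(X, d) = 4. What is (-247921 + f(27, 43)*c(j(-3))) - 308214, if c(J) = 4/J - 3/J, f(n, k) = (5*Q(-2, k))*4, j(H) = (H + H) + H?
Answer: -5005295/9 ≈ -5.5614e+5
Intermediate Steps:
j(H) = 3*H (j(H) = 2*H + H = 3*H)
f(n, k) = 80 (f(n, k) = (5*4)*4 = 20*4 = 80)
c(J) = 1/J
(-247921 + f(27, 43)*c(j(-3))) - 308214 = (-247921 + 80/((3*(-3)))) - 308214 = (-247921 + 80/(-9)) - 308214 = (-247921 + 80*(-⅑)) - 308214 = (-247921 - 80/9) - 308214 = -2231369/9 - 308214 = -5005295/9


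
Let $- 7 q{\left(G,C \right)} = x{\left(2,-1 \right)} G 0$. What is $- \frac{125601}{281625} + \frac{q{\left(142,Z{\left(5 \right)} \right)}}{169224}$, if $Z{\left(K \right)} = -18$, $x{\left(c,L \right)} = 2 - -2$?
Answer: $- \frac{41867}{93875} \approx -0.44599$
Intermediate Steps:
$x{\left(c,L \right)} = 4$ ($x{\left(c,L \right)} = 2 + 2 = 4$)
$q{\left(G,C \right)} = 0$ ($q{\left(G,C \right)} = - \frac{4 G 0}{7} = \left(- \frac{1}{7}\right) 0 = 0$)
$- \frac{125601}{281625} + \frac{q{\left(142,Z{\left(5 \right)} \right)}}{169224} = - \frac{125601}{281625} + \frac{0}{169224} = \left(-125601\right) \frac{1}{281625} + 0 \cdot \frac{1}{169224} = - \frac{41867}{93875} + 0 = - \frac{41867}{93875}$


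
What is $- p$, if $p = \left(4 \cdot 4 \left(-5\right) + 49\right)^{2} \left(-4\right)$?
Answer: $3844$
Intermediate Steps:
$p = -3844$ ($p = \left(16 \left(-5\right) + 49\right)^{2} \left(-4\right) = \left(-80 + 49\right)^{2} \left(-4\right) = \left(-31\right)^{2} \left(-4\right) = 961 \left(-4\right) = -3844$)
$- p = \left(-1\right) \left(-3844\right) = 3844$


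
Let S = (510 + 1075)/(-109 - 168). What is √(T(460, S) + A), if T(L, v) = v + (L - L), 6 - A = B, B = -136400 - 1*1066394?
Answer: 3*√10254355795/277 ≈ 1096.7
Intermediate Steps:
B = -1202794 (B = -136400 - 1066394 = -1202794)
S = -1585/277 (S = 1585/(-277) = 1585*(-1/277) = -1585/277 ≈ -5.7220)
A = 1202800 (A = 6 - 1*(-1202794) = 6 + 1202794 = 1202800)
T(L, v) = v (T(L, v) = v + 0 = v)
√(T(460, S) + A) = √(-1585/277 + 1202800) = √(333174015/277) = 3*√10254355795/277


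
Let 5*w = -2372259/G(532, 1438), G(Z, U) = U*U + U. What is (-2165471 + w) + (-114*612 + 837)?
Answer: -23118041569079/10346410 ≈ -2.2344e+6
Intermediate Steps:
G(Z, U) = U + U² (G(Z, U) = U² + U = U + U²)
w = -2372259/10346410 (w = (-2372259*1/(1438*(1 + 1438)))/5 = (-2372259/(1438*1439))/5 = (-2372259/2069282)/5 = (-2372259*1/2069282)/5 = (⅕)*(-2372259/2069282) = -2372259/10346410 ≈ -0.22928)
(-2165471 + w) + (-114*612 + 837) = (-2165471 - 2372259/10346410) + (-114*612 + 837) = -22404853181369/10346410 + (-69768 + 837) = -22404853181369/10346410 - 68931 = -23118041569079/10346410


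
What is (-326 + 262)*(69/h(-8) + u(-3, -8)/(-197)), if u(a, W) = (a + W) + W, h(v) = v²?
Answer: -14809/197 ≈ -75.173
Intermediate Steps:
u(a, W) = a + 2*W (u(a, W) = (W + a) + W = a + 2*W)
(-326 + 262)*(69/h(-8) + u(-3, -8)/(-197)) = (-326 + 262)*(69/((-8)²) + (-3 + 2*(-8))/(-197)) = -64*(69/64 + (-3 - 16)*(-1/197)) = -64*(69*(1/64) - 19*(-1/197)) = -64*(69/64 + 19/197) = -64*14809/12608 = -14809/197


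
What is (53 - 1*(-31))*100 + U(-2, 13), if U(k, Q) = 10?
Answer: 8410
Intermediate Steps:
(53 - 1*(-31))*100 + U(-2, 13) = (53 - 1*(-31))*100 + 10 = (53 + 31)*100 + 10 = 84*100 + 10 = 8400 + 10 = 8410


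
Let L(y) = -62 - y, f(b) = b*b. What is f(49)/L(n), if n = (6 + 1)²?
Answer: -2401/111 ≈ -21.631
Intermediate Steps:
f(b) = b²
n = 49 (n = 7² = 49)
f(49)/L(n) = 49²/(-62 - 1*49) = 2401/(-62 - 49) = 2401/(-111) = 2401*(-1/111) = -2401/111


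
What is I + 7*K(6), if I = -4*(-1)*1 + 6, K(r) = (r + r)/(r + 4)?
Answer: 92/5 ≈ 18.400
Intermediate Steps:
K(r) = 2*r/(4 + r) (K(r) = (2*r)/(4 + r) = 2*r/(4 + r))
I = 10 (I = 4*1 + 6 = 4 + 6 = 10)
I + 7*K(6) = 10 + 7*(2*6/(4 + 6)) = 10 + 7*(2*6/10) = 10 + 7*(2*6*(⅒)) = 10 + 7*(6/5) = 10 + 42/5 = 92/5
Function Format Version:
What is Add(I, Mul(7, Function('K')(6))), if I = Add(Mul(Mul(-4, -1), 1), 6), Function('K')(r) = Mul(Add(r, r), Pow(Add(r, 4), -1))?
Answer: Rational(92, 5) ≈ 18.400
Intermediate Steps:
Function('K')(r) = Mul(2, r, Pow(Add(4, r), -1)) (Function('K')(r) = Mul(Mul(2, r), Pow(Add(4, r), -1)) = Mul(2, r, Pow(Add(4, r), -1)))
I = 10 (I = Add(Mul(4, 1), 6) = Add(4, 6) = 10)
Add(I, Mul(7, Function('K')(6))) = Add(10, Mul(7, Mul(2, 6, Pow(Add(4, 6), -1)))) = Add(10, Mul(7, Mul(2, 6, Pow(10, -1)))) = Add(10, Mul(7, Mul(2, 6, Rational(1, 10)))) = Add(10, Mul(7, Rational(6, 5))) = Add(10, Rational(42, 5)) = Rational(92, 5)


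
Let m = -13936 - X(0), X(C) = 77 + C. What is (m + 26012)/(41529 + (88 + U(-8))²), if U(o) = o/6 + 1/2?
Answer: 431964/1768573 ≈ 0.24424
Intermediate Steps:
U(o) = ½ + o/6 (U(o) = o*(⅙) + 1*(½) = o/6 + ½ = ½ + o/6)
m = -14013 (m = -13936 - (77 + 0) = -13936 - 1*77 = -13936 - 77 = -14013)
(m + 26012)/(41529 + (88 + U(-8))²) = (-14013 + 26012)/(41529 + (88 + (½ + (⅙)*(-8)))²) = 11999/(41529 + (88 + (½ - 4/3))²) = 11999/(41529 + (88 - ⅚)²) = 11999/(41529 + (523/6)²) = 11999/(41529 + 273529/36) = 11999/(1768573/36) = 11999*(36/1768573) = 431964/1768573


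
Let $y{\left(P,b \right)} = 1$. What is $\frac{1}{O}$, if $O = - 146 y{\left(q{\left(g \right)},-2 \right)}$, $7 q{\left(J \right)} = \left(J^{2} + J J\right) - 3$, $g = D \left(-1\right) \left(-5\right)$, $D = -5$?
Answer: $- \frac{1}{146} \approx -0.0068493$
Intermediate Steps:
$g = -25$ ($g = \left(-5\right) \left(-1\right) \left(-5\right) = 5 \left(-5\right) = -25$)
$q{\left(J \right)} = - \frac{3}{7} + \frac{2 J^{2}}{7}$ ($q{\left(J \right)} = \frac{\left(J^{2} + J J\right) - 3}{7} = \frac{\left(J^{2} + J^{2}\right) - 3}{7} = \frac{2 J^{2} - 3}{7} = \frac{-3 + 2 J^{2}}{7} = - \frac{3}{7} + \frac{2 J^{2}}{7}$)
$O = -146$ ($O = \left(-146\right) 1 = -146$)
$\frac{1}{O} = \frac{1}{-146} = - \frac{1}{146}$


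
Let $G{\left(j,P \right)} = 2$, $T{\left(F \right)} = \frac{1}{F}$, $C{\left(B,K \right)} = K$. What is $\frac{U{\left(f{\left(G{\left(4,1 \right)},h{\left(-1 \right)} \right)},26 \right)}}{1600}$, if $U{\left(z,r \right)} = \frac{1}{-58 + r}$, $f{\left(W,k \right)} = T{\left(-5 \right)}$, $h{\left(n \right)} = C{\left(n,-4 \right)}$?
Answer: $- \frac{1}{51200} \approx -1.9531 \cdot 10^{-5}$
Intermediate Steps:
$h{\left(n \right)} = -4$
$f{\left(W,k \right)} = - \frac{1}{5}$ ($f{\left(W,k \right)} = \frac{1}{-5} = - \frac{1}{5}$)
$\frac{U{\left(f{\left(G{\left(4,1 \right)},h{\left(-1 \right)} \right)},26 \right)}}{1600} = \frac{1}{\left(-58 + 26\right) 1600} = \frac{1}{-32} \cdot \frac{1}{1600} = \left(- \frac{1}{32}\right) \frac{1}{1600} = - \frac{1}{51200}$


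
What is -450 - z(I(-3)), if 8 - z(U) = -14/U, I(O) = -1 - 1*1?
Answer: -451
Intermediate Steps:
I(O) = -2 (I(O) = -1 - 1 = -2)
z(U) = 8 + 14/U (z(U) = 8 - (-14)/U = 8 + 14/U)
-450 - z(I(-3)) = -450 - (8 + 14/(-2)) = -450 - (8 + 14*(-½)) = -450 - (8 - 7) = -450 - 1*1 = -450 - 1 = -451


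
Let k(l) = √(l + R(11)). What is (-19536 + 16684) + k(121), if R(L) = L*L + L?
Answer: -2852 + √253 ≈ -2836.1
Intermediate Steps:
R(L) = L + L² (R(L) = L² + L = L + L²)
k(l) = √(132 + l) (k(l) = √(l + 11*(1 + 11)) = √(l + 11*12) = √(l + 132) = √(132 + l))
(-19536 + 16684) + k(121) = (-19536 + 16684) + √(132 + 121) = -2852 + √253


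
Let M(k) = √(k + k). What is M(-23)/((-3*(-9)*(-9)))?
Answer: -I*√46/243 ≈ -0.027911*I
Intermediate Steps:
M(k) = √2*√k (M(k) = √(2*k) = √2*√k)
M(-23)/((-3*(-9)*(-9))) = (√2*√(-23))/((-3*(-9)*(-9))) = (√2*(I*√23))/((27*(-9))) = (I*√46)/(-243) = (I*√46)*(-1/243) = -I*√46/243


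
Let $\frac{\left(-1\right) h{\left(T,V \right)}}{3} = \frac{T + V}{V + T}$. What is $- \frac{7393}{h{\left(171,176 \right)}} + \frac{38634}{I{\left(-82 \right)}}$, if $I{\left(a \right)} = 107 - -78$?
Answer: $\frac{1483607}{555} \approx 2673.2$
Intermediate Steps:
$I{\left(a \right)} = 185$ ($I{\left(a \right)} = 107 + 78 = 185$)
$h{\left(T,V \right)} = -3$ ($h{\left(T,V \right)} = - 3 \frac{T + V}{V + T} = - 3 \frac{T + V}{T + V} = \left(-3\right) 1 = -3$)
$- \frac{7393}{h{\left(171,176 \right)}} + \frac{38634}{I{\left(-82 \right)}} = - \frac{7393}{-3} + \frac{38634}{185} = \left(-7393\right) \left(- \frac{1}{3}\right) + 38634 \cdot \frac{1}{185} = \frac{7393}{3} + \frac{38634}{185} = \frac{1483607}{555}$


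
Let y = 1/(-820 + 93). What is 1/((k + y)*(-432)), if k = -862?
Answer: 727/270723600 ≈ 2.6854e-6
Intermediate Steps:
y = -1/727 (y = 1/(-727) = -1/727 ≈ -0.0013755)
1/((k + y)*(-432)) = 1/(-862 - 1/727*(-432)) = -1/432/(-626675/727) = -727/626675*(-1/432) = 727/270723600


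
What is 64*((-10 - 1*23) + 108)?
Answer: 4800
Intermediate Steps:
64*((-10 - 1*23) + 108) = 64*((-10 - 23) + 108) = 64*(-33 + 108) = 64*75 = 4800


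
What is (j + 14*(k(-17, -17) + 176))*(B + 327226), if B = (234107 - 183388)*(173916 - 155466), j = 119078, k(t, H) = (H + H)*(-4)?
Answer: 115556908826096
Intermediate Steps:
k(t, H) = -8*H (k(t, H) = (2*H)*(-4) = -8*H)
B = 935765550 (B = 50719*18450 = 935765550)
(j + 14*(k(-17, -17) + 176))*(B + 327226) = (119078 + 14*(-8*(-17) + 176))*(935765550 + 327226) = (119078 + 14*(136 + 176))*936092776 = (119078 + 14*312)*936092776 = (119078 + 4368)*936092776 = 123446*936092776 = 115556908826096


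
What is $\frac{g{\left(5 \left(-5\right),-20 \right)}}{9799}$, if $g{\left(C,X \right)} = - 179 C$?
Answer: $\frac{4475}{9799} \approx 0.45668$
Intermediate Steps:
$\frac{g{\left(5 \left(-5\right),-20 \right)}}{9799} = \frac{\left(-179\right) 5 \left(-5\right)}{9799} = \left(-179\right) \left(-25\right) \frac{1}{9799} = 4475 \cdot \frac{1}{9799} = \frac{4475}{9799}$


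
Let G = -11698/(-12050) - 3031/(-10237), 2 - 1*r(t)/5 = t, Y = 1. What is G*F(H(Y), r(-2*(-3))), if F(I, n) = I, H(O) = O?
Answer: 78137988/61677925 ≈ 1.2669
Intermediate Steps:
r(t) = 10 - 5*t
G = 78137988/61677925 (G = -11698*(-1/12050) - 3031*(-1/10237) = 5849/6025 + 3031/10237 = 78137988/61677925 ≈ 1.2669)
G*F(H(Y), r(-2*(-3))) = (78137988/61677925)*1 = 78137988/61677925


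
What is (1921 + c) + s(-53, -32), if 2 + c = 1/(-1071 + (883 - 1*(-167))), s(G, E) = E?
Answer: 39626/21 ≈ 1887.0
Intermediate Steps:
c = -43/21 (c = -2 + 1/(-1071 + (883 - 1*(-167))) = -2 + 1/(-1071 + (883 + 167)) = -2 + 1/(-1071 + 1050) = -2 + 1/(-21) = -2 - 1/21 = -43/21 ≈ -2.0476)
(1921 + c) + s(-53, -32) = (1921 - 43/21) - 32 = 40298/21 - 32 = 39626/21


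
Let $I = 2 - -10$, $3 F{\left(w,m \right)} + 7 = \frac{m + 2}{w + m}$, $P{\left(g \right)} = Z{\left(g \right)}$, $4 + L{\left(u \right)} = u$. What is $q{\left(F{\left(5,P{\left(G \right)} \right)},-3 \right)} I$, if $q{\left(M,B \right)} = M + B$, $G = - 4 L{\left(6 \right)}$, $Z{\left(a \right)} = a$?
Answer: $-56$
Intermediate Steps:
$L{\left(u \right)} = -4 + u$
$G = -8$ ($G = - 4 \left(-4 + 6\right) = \left(-4\right) 2 = -8$)
$P{\left(g \right)} = g$
$F{\left(w,m \right)} = - \frac{7}{3} + \frac{2 + m}{3 \left(m + w\right)}$ ($F{\left(w,m \right)} = - \frac{7}{3} + \frac{\left(m + 2\right) \frac{1}{w + m}}{3} = - \frac{7}{3} + \frac{\left(2 + m\right) \frac{1}{m + w}}{3} = - \frac{7}{3} + \frac{\frac{1}{m + w} \left(2 + m\right)}{3} = - \frac{7}{3} + \frac{2 + m}{3 \left(m + w\right)}$)
$I = 12$ ($I = 2 + 10 = 12$)
$q{\left(M,B \right)} = B + M$
$q{\left(F{\left(5,P{\left(G \right)} \right)},-3 \right)} I = \left(-3 + \frac{2 - 35 - -48}{3 \left(-8 + 5\right)}\right) 12 = \left(-3 + \frac{2 - 35 + 48}{3 \left(-3\right)}\right) 12 = \left(-3 + \frac{1}{3} \left(- \frac{1}{3}\right) 15\right) 12 = \left(-3 - \frac{5}{3}\right) 12 = \left(- \frac{14}{3}\right) 12 = -56$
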